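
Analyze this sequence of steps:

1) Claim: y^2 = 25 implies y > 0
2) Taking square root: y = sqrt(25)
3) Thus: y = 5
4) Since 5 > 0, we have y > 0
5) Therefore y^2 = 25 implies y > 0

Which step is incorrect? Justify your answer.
Step 2: Taking square root: y = sqrt(25)

Step 2 takes the square root and assumes the positive root only. The equation y^2 = 25 actually has two solutions: y = 5 and y = -5. The proof silently assumes y > 0 without justification, then uses this assumption to conclude y > 0, which is circular. The counterexample y = -5 shows the claim is false.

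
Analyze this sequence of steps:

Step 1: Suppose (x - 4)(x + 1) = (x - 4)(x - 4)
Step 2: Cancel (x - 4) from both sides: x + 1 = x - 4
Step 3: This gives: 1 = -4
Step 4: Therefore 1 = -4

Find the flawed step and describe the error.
Step 2: Cancel (x - 4) from both sides: x + 1 = x - 4

Step 2 cancels (x - 4) from both sides. This is only valid if (x - 4) ≠ 0, i.e., x ≠ 4. When x = 4, both sides equal zero regardless of the other factors. The correct approach requires considering x = 4 as a separate case.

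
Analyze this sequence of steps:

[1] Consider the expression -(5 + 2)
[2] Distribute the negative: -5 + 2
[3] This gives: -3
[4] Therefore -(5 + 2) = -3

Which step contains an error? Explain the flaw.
Step 2: Distribute the negative: -5 + 2

Step 2 incorrectly distributes the negative sign. The correct distribution is -(5 + 2) = -5 - 2 = -7. The negative must be applied to both terms, not just the first. The error treats -(5 + 2) as -5 + 2, which equals -3 instead of -7.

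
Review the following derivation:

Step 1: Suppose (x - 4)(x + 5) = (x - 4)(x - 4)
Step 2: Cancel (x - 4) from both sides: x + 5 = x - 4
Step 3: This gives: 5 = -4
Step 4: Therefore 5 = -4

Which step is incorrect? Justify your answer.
Step 2: Cancel (x - 4) from both sides: x + 5 = x - 4

Step 2 cancels (x - 4) from both sides. This is only valid if (x - 4) ≠ 0, i.e., x ≠ 4. When x = 4, both sides equal zero regardless of the other factors. The correct approach requires considering x = 4 as a separate case.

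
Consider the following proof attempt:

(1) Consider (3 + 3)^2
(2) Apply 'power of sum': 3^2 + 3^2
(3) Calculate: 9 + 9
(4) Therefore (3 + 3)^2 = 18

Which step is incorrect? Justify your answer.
Step 2: Apply 'power of sum': 3^2 + 3^2

Step 2 incorrectly applies a non-existent rule '(a+b)^n = a^n + b^n'. This is false in general. The correct expansion uses the binomial theorem. The actual value is (3 + 3)^2 = 6^2 = 36, not 18.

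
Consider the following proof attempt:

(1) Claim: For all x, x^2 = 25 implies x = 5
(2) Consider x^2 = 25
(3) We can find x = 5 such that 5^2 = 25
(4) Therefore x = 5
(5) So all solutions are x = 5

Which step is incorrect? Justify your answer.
Step 4: Therefore x = 5

Step 4 incorrectly concludes that x = 5 is the only solution. The proof shows that x = 5 is A solution (existence), but does not show it is the ONLY solution (uniqueness). In fact, x = -5 is also a solution since (-5)^2 = 25. Finding one solution doesn't prove there are no others.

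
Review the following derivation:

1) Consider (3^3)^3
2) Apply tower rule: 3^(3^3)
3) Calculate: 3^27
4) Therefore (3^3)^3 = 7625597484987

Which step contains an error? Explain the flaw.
Step 2: Apply tower rule: 3^(3^3)

Step 2 incorrectly states that (a^b)^c = a^(b^c). The correct rule is (a^b)^c = a^(b×c). The actual value is (3^3)^3 = 3^9 = 19683, not 3^27 = 7625597484987.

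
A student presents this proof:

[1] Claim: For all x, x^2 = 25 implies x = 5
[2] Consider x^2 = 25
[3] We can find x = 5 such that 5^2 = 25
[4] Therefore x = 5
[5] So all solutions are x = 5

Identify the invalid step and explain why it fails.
Step 4: Therefore x = 5

Step 4 incorrectly concludes that x = 5 is the only solution. The proof shows that x = 5 is A solution (existence), but does not show it is the ONLY solution (uniqueness). In fact, x = -5 is also a solution since (-5)^2 = 25. Finding one solution doesn't prove there are no others.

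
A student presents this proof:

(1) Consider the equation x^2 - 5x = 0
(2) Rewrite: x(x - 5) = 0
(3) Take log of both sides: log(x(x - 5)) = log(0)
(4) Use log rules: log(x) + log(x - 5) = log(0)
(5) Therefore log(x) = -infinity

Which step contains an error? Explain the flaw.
Step 3: Take log of both sides: log(x(x - 5)) = log(0)

Step 3 takes the logarithm of both sides, resulting in log(0) on the right side. The logarithm is only defined for positive numbers; log(0) is undefined (approaches negative infinity). This operation is invalid.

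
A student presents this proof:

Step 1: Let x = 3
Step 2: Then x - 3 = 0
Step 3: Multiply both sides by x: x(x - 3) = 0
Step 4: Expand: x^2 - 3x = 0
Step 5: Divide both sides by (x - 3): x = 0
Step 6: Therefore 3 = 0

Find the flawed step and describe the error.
Step 5: Divide both sides by (x - 3): x = 0

Step 5 divides both sides by (x - 3). However, since x = 3, we have (x - 3) = 0. Division by zero is undefined, making this step invalid.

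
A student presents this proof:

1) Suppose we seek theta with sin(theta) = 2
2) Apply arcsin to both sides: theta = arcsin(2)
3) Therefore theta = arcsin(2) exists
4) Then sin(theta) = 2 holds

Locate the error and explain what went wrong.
Step 2: Apply arcsin to both sides: theta = arcsin(2)

Step 2 applies arcsin to 2. However, arcsin(x) is only defined for x in [-1, 1] because sin(theta) can only produce values in that range. Since |2| > 1, arcsin(2) is undefined. There is no angle whose sine equals 2.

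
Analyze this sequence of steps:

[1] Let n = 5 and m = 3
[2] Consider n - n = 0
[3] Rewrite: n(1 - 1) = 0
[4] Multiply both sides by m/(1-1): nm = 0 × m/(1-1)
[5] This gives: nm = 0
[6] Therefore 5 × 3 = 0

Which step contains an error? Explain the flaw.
Step 4: Multiply both sides by m/(1-1): nm = 0 × m/(1-1)

Step 4 multiplies both sides by m/(1-1). However, 1-1 = 0, so this is multiplication by m/0, which is undefined. We cannot multiply by an undefined expression.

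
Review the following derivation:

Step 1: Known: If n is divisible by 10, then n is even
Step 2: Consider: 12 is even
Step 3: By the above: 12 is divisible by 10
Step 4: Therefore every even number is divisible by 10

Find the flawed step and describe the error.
Step 3: By the above: 12 is divisible by 10

Step 3 commits the fallacy of affirming the consequent. The known fact 'divisible by 10 → even' does NOT imply 'even → divisible by 10'. That would be the converse, which is false. For example, 12 is even but 12 ÷ 10 = 1.20, which is not an integer.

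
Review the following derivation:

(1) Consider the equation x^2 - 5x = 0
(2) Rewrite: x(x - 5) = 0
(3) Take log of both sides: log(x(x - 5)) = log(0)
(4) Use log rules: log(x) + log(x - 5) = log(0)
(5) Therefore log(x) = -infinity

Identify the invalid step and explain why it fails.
Step 3: Take log of both sides: log(x(x - 5)) = log(0)

Step 3 takes the logarithm of both sides, resulting in log(0) on the right side. The logarithm is only defined for positive numbers; log(0) is undefined (approaches negative infinity). This operation is invalid.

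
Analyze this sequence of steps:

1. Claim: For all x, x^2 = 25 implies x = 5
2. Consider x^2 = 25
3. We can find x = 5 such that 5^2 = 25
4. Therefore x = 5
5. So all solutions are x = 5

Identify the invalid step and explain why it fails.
Step 4: Therefore x = 5

Step 4 incorrectly concludes that x = 5 is the only solution. The proof shows that x = 5 is A solution (existence), but does not show it is the ONLY solution (uniqueness). In fact, x = -5 is also a solution since (-5)^2 = 25. Finding one solution doesn't prove there are no others.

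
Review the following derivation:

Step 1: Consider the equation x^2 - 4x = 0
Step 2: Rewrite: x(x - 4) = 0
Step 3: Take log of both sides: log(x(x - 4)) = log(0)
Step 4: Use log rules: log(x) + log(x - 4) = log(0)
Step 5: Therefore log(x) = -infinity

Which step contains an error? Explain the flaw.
Step 3: Take log of both sides: log(x(x - 4)) = log(0)

Step 3 takes the logarithm of both sides, resulting in log(0) on the right side. The logarithm is only defined for positive numbers; log(0) is undefined (approaches negative infinity). This operation is invalid.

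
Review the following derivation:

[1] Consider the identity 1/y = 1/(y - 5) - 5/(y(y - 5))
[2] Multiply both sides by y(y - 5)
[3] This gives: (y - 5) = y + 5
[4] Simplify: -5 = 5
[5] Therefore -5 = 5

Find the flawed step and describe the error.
Step 3: This gives: (y - 5) = y + 5

Step 3 makes a sign error when clearing denominators. Multiplying -5/(y(y - 5)) by y(y - 5) gives -5, not +5. The correct result is (y - 5) = y - 5, which is trivially true, not (y - 5) = y + 5. (Step 1 is a valid identity: 1/(y - 5) - 5/(y(y - 5)) = (y - 5)/(y(y - 5)) = 1/y.)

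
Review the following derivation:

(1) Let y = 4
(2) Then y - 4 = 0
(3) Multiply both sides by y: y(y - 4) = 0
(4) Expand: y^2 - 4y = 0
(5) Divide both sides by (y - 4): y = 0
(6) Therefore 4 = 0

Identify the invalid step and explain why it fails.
Step 5: Divide both sides by (y - 4): y = 0

Step 5 divides both sides by (y - 4). However, since y = 4, we have (y - 4) = 0. Division by zero is undefined, making this step invalid.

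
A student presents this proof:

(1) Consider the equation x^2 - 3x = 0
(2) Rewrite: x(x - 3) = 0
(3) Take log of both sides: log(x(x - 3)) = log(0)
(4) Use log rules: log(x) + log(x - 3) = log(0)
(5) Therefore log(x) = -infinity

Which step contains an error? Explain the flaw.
Step 3: Take log of both sides: log(x(x - 3)) = log(0)

Step 3 takes the logarithm of both sides, resulting in log(0) on the right side. The logarithm is only defined for positive numbers; log(0) is undefined (approaches negative infinity). This operation is invalid.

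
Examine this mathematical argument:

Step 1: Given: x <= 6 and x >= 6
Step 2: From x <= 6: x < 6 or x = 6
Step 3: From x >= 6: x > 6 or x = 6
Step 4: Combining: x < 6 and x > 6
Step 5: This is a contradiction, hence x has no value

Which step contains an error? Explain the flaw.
Step 4: Combining: x < 6 and x > 6

Step 4 incorrectly combines the conditions. From x <= 6 and x >= 6, the intersection is x = 6. The error treats the 'or' cases as 'and' requirements. The correct conclusion is that x = 6 is the unique solution, not that no solution exists.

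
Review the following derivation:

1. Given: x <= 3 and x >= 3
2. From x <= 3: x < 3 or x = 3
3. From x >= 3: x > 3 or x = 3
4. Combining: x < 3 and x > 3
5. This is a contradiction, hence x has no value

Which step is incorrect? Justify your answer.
Step 4: Combining: x < 3 and x > 3

Step 4 incorrectly combines the conditions. From x <= 3 and x >= 3, the intersection is x = 3. The error treats the 'or' cases as 'and' requirements. The correct conclusion is that x = 3 is the unique solution, not that no solution exists.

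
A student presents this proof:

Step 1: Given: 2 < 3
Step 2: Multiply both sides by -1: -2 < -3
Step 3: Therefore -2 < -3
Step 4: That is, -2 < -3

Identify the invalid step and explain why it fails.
Step 2: Multiply both sides by -1: -2 < -3

Step 2 multiplies both sides by -1 but fails to reverse the inequality sign. When multiplying (or dividing) an inequality by a negative number, the direction must be reversed. Since 2 < 3, we should get -2 > -3, i.e., -2 > -3.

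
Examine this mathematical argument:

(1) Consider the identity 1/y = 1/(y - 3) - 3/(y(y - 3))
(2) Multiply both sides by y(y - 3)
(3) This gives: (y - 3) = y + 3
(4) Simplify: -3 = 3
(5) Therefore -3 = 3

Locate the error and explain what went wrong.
Step 3: This gives: (y - 3) = y + 3

Step 3 makes a sign error when clearing denominators. Multiplying -3/(y(y - 3)) by y(y - 3) gives -3, not +3. The correct result is (y - 3) = y - 3, which is trivially true, not (y - 3) = y + 3. (Step 1 is a valid identity: 1/(y - 3) - 3/(y(y - 3)) = (y - 3)/(y(y - 3)) = 1/y.)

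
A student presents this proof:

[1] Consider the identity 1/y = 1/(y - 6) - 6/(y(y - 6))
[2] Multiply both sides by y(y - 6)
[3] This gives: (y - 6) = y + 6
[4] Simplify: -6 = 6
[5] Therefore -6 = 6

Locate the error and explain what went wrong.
Step 3: This gives: (y - 6) = y + 6

Step 3 makes a sign error when clearing denominators. Multiplying -6/(y(y - 6)) by y(y - 6) gives -6, not +6. The correct result is (y - 6) = y - 6, which is trivially true, not (y - 6) = y + 6. (Step 1 is a valid identity: 1/(y - 6) - 6/(y(y - 6)) = (y - 6)/(y(y - 6)) = 1/y.)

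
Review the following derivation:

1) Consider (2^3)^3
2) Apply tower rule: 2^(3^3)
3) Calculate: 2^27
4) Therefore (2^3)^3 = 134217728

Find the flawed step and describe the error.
Step 2: Apply tower rule: 2^(3^3)

Step 2 incorrectly states that (a^b)^c = a^(b^c). The correct rule is (a^b)^c = a^(b×c). The actual value is (2^3)^3 = 2^9 = 512, not 2^27 = 134217728.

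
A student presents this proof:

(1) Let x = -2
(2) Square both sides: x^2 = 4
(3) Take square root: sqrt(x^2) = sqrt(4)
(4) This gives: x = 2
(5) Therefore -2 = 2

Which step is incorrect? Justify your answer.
Step 4: This gives: x = 2

Step 4 incorrectly states that sqrt(x^2) = x. The correct identity is sqrt(x^2) = |x|. Since x = -2 < 0, we have sqrt(x^2) = |-2| = 2, not x = -2.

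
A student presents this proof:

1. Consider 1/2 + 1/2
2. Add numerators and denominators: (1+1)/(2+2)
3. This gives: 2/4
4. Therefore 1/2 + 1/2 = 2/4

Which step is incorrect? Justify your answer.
Step 2: Add numerators and denominators: (1+1)/(2+2)

Step 2 incorrectly adds fractions by separately adding numerators and denominators. This is wrong. The correct method requires a common denominator: 1/2 + 1/2 = (1×2 + 1×2)/(2×2) = 4/4 = 1. The method used gives 2/4, which is different.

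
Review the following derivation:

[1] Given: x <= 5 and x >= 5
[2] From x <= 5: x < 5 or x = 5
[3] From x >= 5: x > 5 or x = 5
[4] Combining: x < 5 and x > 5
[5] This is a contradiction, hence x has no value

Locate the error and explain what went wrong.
Step 4: Combining: x < 5 and x > 5

Step 4 incorrectly combines the conditions. From x <= 5 and x >= 5, the intersection is x = 5. The error treats the 'or' cases as 'and' requirements. The correct conclusion is that x = 5 is the unique solution, not that no solution exists.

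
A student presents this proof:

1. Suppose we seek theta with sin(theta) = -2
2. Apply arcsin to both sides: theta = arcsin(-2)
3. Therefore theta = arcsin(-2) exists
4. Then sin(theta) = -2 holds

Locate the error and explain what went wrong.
Step 2: Apply arcsin to both sides: theta = arcsin(-2)

Step 2 applies arcsin to -2. However, arcsin(x) is only defined for x in [-1, 1] because sin(theta) can only produce values in that range. Since |-2| > 1, arcsin(-2) is undefined. There is no angle whose sine equals -2.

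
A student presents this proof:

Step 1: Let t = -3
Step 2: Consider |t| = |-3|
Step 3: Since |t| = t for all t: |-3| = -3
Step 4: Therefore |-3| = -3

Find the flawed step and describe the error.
Step 3: Since |t| = t for all t: |-3| = -3

Step 3 incorrectly states that |t| = t for all t. The correct definition is |t| = t when t >= 0, and |t| = -t when t < 0. Since -3 < 0, we have |-3| = -(-3) = 3, not -3.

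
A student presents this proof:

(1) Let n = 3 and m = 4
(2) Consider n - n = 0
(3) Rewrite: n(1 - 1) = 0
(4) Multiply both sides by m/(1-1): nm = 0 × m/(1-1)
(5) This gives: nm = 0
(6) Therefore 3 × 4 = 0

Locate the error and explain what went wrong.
Step 4: Multiply both sides by m/(1-1): nm = 0 × m/(1-1)

Step 4 multiplies both sides by m/(1-1). However, 1-1 = 0, so this is multiplication by m/0, which is undefined. We cannot multiply by an undefined expression.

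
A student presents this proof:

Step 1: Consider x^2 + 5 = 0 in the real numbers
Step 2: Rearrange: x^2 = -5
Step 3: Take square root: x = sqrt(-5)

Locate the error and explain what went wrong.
Step 3: Take square root: x = sqrt(-5)

Step 3 takes the square root of -5, which is negative. In the real number system, the square root of a negative number is undefined. The equation x^2 + 5 = 0 has no real solutions. Square roots of negative numbers only exist in the complex numbers.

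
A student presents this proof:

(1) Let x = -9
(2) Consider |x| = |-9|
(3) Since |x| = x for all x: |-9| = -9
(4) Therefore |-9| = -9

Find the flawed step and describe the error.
Step 3: Since |x| = x for all x: |-9| = -9

Step 3 incorrectly states that |x| = x for all x. The correct definition is |x| = x when x >= 0, and |x| = -x when x < 0. Since -9 < 0, we have |-9| = -(-9) = 9, not -9.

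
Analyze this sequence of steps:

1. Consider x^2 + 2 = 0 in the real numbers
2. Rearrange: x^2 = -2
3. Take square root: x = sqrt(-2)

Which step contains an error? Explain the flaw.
Step 3: Take square root: x = sqrt(-2)

Step 3 takes the square root of -2, which is negative. In the real number system, the square root of a negative number is undefined. The equation x^2 + 2 = 0 has no real solutions. Square roots of negative numbers only exist in the complex numbers.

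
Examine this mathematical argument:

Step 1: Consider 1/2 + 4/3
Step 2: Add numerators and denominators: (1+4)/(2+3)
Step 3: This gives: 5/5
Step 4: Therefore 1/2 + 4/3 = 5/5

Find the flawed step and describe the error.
Step 2: Add numerators and denominators: (1+4)/(2+3)

Step 2 incorrectly adds fractions by separately adding numerators and denominators. This is wrong. The correct method requires a common denominator: 1/2 + 4/3 = (1×3 + 4×2)/(2×3) = 11/6 = 11/6. The method used gives 5/5, which is different.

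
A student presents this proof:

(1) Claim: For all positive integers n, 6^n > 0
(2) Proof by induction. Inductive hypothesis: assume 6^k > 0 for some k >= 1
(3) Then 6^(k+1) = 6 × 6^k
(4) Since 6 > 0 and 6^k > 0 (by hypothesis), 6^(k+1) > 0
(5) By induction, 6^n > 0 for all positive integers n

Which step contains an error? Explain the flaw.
Step 5: By induction, 6^n > 0 for all positive integers n

Step 5 concludes the proof by induction, but no base case was ever established. A valid induction proof requires: (1) a base case proving 6^1 > 0, and (2) an inductive step showing IF 6^k > 0 THEN 6^(k+1) > 0. Steps 2-4 correctly establish the inductive step, but without the base case the conclusion in step 5 does not follow.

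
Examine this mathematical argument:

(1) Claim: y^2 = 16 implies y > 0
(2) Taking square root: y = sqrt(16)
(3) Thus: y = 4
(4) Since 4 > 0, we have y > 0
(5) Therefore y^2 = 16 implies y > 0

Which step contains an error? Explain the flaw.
Step 2: Taking square root: y = sqrt(16)

Step 2 takes the square root and assumes the positive root only. The equation y^2 = 16 actually has two solutions: y = 4 and y = -4. The proof silently assumes y > 0 without justification, then uses this assumption to conclude y > 0, which is circular. The counterexample y = -4 shows the claim is false.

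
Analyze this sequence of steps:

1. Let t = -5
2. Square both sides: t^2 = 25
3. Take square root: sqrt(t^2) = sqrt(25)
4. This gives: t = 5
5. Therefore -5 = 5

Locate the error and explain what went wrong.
Step 4: This gives: t = 5

Step 4 incorrectly states that sqrt(t^2) = t. The correct identity is sqrt(t^2) = |t|. Since t = -5 < 0, we have sqrt(t^2) = |-5| = 5, not t = -5.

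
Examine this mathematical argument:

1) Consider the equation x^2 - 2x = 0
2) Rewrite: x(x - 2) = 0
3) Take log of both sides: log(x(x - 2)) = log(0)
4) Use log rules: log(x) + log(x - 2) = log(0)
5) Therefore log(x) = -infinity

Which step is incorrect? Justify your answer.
Step 3: Take log of both sides: log(x(x - 2)) = log(0)

Step 3 takes the logarithm of both sides, resulting in log(0) on the right side. The logarithm is only defined for positive numbers; log(0) is undefined (approaches negative infinity). This operation is invalid.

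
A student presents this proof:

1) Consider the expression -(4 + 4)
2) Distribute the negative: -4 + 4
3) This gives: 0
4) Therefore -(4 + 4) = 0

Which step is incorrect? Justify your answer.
Step 2: Distribute the negative: -4 + 4

Step 2 incorrectly distributes the negative sign. The correct distribution is -(4 + 4) = -4 - 4 = -8. The negative must be applied to both terms, not just the first. The error treats -(4 + 4) as -4 + 4, which equals 0 instead of -8.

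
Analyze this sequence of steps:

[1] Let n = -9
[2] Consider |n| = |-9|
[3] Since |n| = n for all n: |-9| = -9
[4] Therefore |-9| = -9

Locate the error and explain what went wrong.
Step 3: Since |n| = n for all n: |-9| = -9

Step 3 incorrectly states that |n| = n for all n. The correct definition is |n| = n when n >= 0, and |n| = -n when n < 0. Since -9 < 0, we have |-9| = -(-9) = 9, not -9.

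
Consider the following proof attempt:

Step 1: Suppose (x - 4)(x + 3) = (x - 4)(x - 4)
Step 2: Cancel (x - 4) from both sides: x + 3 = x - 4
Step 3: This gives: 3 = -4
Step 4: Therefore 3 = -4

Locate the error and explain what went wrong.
Step 2: Cancel (x - 4) from both sides: x + 3 = x - 4

Step 2 cancels (x - 4) from both sides. This is only valid if (x - 4) ≠ 0, i.e., x ≠ 4. When x = 4, both sides equal zero regardless of the other factors. The correct approach requires considering x = 4 as a separate case.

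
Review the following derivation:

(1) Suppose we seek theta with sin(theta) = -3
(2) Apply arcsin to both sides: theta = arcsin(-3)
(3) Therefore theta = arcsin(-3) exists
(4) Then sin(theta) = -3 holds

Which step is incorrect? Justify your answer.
Step 2: Apply arcsin to both sides: theta = arcsin(-3)

Step 2 applies arcsin to -3. However, arcsin(x) is only defined for x in [-1, 1] because sin(theta) can only produce values in that range. Since |-3| > 1, arcsin(-3) is undefined. There is no angle whose sine equals -3.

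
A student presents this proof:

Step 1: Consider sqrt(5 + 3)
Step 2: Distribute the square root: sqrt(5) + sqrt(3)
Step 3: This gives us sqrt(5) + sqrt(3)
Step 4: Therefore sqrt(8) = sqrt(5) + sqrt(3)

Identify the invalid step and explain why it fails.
Step 2: Distribute the square root: sqrt(5) + sqrt(3)

Step 2 incorrectly 'distributes' the square root over addition. The square root function does not distribute: sqrt(a + b) ≠ sqrt(a) + sqrt(b). In fact, sqrt(5 + 3) = sqrt(8) ≈ 2.8284, while sqrt(5) + sqrt(3) ≈ 3.9681.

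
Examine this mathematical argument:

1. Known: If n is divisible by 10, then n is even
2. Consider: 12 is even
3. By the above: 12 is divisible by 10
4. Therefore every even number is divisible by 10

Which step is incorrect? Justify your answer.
Step 3: By the above: 12 is divisible by 10

Step 3 commits the fallacy of affirming the consequent. The known fact 'divisible by 10 → even' does NOT imply 'even → divisible by 10'. That would be the converse, which is false. For example, 12 is even but 12 ÷ 10 = 1.20, which is not an integer.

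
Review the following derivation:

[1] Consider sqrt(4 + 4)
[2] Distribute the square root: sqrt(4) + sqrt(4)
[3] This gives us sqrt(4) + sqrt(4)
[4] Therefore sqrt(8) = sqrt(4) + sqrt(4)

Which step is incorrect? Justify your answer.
Step 2: Distribute the square root: sqrt(4) + sqrt(4)

Step 2 incorrectly 'distributes' the square root over addition. The square root function does not distribute: sqrt(a + b) ≠ sqrt(a) + sqrt(b). In fact, sqrt(4 + 4) = sqrt(8) ≈ 2.8284, while sqrt(4) + sqrt(4) ≈ 4.0000.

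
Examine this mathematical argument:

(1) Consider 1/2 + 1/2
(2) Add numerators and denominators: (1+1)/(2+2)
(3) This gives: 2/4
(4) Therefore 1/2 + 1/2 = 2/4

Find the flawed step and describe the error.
Step 2: Add numerators and denominators: (1+1)/(2+2)

Step 2 incorrectly adds fractions by separately adding numerators and denominators. This is wrong. The correct method requires a common denominator: 1/2 + 1/2 = (1×2 + 1×2)/(2×2) = 4/4 = 1. The method used gives 2/4, which is different.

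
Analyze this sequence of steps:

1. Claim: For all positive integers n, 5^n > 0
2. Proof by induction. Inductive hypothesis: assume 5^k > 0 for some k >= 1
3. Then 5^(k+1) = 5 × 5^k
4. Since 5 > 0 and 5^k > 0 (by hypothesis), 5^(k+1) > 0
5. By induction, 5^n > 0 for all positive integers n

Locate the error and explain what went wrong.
Step 5: By induction, 5^n > 0 for all positive integers n

Step 5 concludes the proof by induction, but no base case was ever established. A valid induction proof requires: (1) a base case proving 5^1 > 0, and (2) an inductive step showing IF 5^k > 0 THEN 5^(k+1) > 0. Steps 2-4 correctly establish the inductive step, but without the base case the conclusion in step 5 does not follow.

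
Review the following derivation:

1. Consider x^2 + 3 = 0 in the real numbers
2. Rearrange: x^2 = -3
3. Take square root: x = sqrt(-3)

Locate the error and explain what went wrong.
Step 3: Take square root: x = sqrt(-3)

Step 3 takes the square root of -3, which is negative. In the real number system, the square root of a negative number is undefined. The equation x^2 + 3 = 0 has no real solutions. Square roots of negative numbers only exist in the complex numbers.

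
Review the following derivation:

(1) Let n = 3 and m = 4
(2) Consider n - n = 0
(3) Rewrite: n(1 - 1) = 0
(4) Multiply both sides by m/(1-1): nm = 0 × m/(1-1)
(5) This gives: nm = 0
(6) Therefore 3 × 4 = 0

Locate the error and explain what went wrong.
Step 4: Multiply both sides by m/(1-1): nm = 0 × m/(1-1)

Step 4 multiplies both sides by m/(1-1). However, 1-1 = 0, so this is multiplication by m/0, which is undefined. We cannot multiply by an undefined expression.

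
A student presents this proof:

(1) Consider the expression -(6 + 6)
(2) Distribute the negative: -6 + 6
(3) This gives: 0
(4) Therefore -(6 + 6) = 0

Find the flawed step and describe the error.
Step 2: Distribute the negative: -6 + 6

Step 2 incorrectly distributes the negative sign. The correct distribution is -(6 + 6) = -6 - 6 = -12. The negative must be applied to both terms, not just the first. The error treats -(6 + 6) as -6 + 6, which equals 0 instead of -12.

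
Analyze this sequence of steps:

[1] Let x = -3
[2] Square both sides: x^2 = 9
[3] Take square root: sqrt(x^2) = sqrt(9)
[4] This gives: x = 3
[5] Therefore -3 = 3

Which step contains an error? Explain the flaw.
Step 4: This gives: x = 3

Step 4 incorrectly states that sqrt(x^2) = x. The correct identity is sqrt(x^2) = |x|. Since x = -3 < 0, we have sqrt(x^2) = |-3| = 3, not x = -3.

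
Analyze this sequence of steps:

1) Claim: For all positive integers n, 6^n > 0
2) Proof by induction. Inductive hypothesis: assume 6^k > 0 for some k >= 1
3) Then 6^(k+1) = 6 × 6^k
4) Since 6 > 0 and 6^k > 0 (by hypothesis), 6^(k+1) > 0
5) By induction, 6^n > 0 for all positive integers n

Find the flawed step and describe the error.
Step 5: By induction, 6^n > 0 for all positive integers n

Step 5 concludes the proof by induction, but no base case was ever established. A valid induction proof requires: (1) a base case proving 6^1 > 0, and (2) an inductive step showing IF 6^k > 0 THEN 6^(k+1) > 0. Steps 2-4 correctly establish the inductive step, but without the base case the conclusion in step 5 does not follow.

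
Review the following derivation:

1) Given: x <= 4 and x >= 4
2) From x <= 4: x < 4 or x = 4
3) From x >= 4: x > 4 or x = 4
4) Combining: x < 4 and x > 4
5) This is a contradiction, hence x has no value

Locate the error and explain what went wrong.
Step 4: Combining: x < 4 and x > 4

Step 4 incorrectly combines the conditions. From x <= 4 and x >= 4, the intersection is x = 4. The error treats the 'or' cases as 'and' requirements. The correct conclusion is that x = 4 is the unique solution, not that no solution exists.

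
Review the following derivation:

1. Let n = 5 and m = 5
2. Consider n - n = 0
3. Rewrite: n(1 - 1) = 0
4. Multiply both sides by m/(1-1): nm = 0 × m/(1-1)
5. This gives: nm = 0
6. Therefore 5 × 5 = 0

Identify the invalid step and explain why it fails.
Step 4: Multiply both sides by m/(1-1): nm = 0 × m/(1-1)

Step 4 multiplies both sides by m/(1-1). However, 1-1 = 0, so this is multiplication by m/0, which is undefined. We cannot multiply by an undefined expression.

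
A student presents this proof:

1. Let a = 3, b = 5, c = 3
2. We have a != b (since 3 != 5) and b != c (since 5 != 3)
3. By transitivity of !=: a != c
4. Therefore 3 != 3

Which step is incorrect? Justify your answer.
Step 3: By transitivity of !=: a != c

Step 3 incorrectly applies transitivity to the '!=' relation. Transitivity states: if a R b and b R c, then a R c. However, '!=' is not transitive. Counterexample: 3 != 5 and 5 != 3, but 3 = 3 (both equal 3). Transitivity holds for relations like <, <=, =, but not for !=.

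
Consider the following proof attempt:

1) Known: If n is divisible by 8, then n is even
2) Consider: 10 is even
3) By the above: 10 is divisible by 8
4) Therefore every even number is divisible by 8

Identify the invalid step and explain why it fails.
Step 3: By the above: 10 is divisible by 8

Step 3 commits the fallacy of affirming the consequent. The known fact 'divisible by 8 → even' does NOT imply 'even → divisible by 8'. That would be the converse, which is false. For example, 10 is even but 10 ÷ 8 = 1.25, which is not an integer.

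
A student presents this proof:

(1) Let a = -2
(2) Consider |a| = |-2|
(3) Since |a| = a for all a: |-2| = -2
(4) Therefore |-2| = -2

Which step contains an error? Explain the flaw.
Step 3: Since |a| = a for all a: |-2| = -2

Step 3 incorrectly states that |a| = a for all a. The correct definition is |a| = a when a >= 0, and |a| = -a when a < 0. Since -2 < 0, we have |-2| = -(-2) = 2, not -2.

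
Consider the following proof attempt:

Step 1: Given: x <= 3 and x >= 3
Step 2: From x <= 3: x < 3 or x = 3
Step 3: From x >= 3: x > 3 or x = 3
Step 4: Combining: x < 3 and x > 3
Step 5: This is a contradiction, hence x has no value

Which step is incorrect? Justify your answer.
Step 4: Combining: x < 3 and x > 3

Step 4 incorrectly combines the conditions. From x <= 3 and x >= 3, the intersection is x = 3. The error treats the 'or' cases as 'and' requirements. The correct conclusion is that x = 3 is the unique solution, not that no solution exists.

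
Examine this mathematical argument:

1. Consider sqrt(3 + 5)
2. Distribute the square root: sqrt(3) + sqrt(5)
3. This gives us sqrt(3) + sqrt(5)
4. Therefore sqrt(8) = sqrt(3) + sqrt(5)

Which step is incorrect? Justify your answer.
Step 2: Distribute the square root: sqrt(3) + sqrt(5)

Step 2 incorrectly 'distributes' the square root over addition. The square root function does not distribute: sqrt(a + b) ≠ sqrt(a) + sqrt(b). In fact, sqrt(3 + 5) = sqrt(8) ≈ 2.8284, while sqrt(3) + sqrt(5) ≈ 3.9681.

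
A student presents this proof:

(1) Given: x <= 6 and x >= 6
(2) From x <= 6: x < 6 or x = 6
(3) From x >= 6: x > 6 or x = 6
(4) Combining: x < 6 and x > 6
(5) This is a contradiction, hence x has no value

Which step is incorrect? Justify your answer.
Step 4: Combining: x < 6 and x > 6

Step 4 incorrectly combines the conditions. From x <= 6 and x >= 6, the intersection is x = 6. The error treats the 'or' cases as 'and' requirements. The correct conclusion is that x = 6 is the unique solution, not that no solution exists.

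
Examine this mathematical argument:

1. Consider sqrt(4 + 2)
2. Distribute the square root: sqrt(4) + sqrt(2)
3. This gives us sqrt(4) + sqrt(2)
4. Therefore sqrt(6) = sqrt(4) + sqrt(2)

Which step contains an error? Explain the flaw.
Step 2: Distribute the square root: sqrt(4) + sqrt(2)

Step 2 incorrectly 'distributes' the square root over addition. The square root function does not distribute: sqrt(a + b) ≠ sqrt(a) + sqrt(b). In fact, sqrt(4 + 2) = sqrt(6) ≈ 2.4495, while sqrt(4) + sqrt(2) ≈ 3.4142.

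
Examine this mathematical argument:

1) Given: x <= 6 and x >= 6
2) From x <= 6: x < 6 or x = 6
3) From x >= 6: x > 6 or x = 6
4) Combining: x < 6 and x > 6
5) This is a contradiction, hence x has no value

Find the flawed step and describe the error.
Step 4: Combining: x < 6 and x > 6

Step 4 incorrectly combines the conditions. From x <= 6 and x >= 6, the intersection is x = 6. The error treats the 'or' cases as 'and' requirements. The correct conclusion is that x = 6 is the unique solution, not that no solution exists.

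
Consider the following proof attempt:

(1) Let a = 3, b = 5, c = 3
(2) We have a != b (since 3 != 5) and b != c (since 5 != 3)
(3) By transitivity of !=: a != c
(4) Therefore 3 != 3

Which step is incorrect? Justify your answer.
Step 3: By transitivity of !=: a != c

Step 3 incorrectly applies transitivity to the '!=' relation. Transitivity states: if a R b and b R c, then a R c. However, '!=' is not transitive. Counterexample: 3 != 5 and 5 != 3, but 3 = 3 (both equal 3). Transitivity holds for relations like <, <=, =, but not for !=.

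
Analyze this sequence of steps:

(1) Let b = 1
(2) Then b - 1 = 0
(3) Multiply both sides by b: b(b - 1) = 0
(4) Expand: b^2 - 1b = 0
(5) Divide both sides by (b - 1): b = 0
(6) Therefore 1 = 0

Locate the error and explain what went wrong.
Step 5: Divide both sides by (b - 1): b = 0

Step 5 divides both sides by (b - 1). However, since b = 1, we have (b - 1) = 0. Division by zero is undefined, making this step invalid.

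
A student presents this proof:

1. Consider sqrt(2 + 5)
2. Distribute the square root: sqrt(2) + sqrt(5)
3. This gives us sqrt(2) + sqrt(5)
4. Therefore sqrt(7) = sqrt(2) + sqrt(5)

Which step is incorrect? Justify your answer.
Step 2: Distribute the square root: sqrt(2) + sqrt(5)

Step 2 incorrectly 'distributes' the square root over addition. The square root function does not distribute: sqrt(a + b) ≠ sqrt(a) + sqrt(b). In fact, sqrt(2 + 5) = sqrt(7) ≈ 2.6458, while sqrt(2) + sqrt(5) ≈ 3.6503.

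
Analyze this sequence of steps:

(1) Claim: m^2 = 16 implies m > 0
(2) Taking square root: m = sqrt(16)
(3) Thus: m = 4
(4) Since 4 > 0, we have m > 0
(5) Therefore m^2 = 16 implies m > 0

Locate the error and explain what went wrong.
Step 2: Taking square root: m = sqrt(16)

Step 2 takes the square root and assumes the positive root only. The equation m^2 = 16 actually has two solutions: m = 4 and m = -4. The proof silently assumes m > 0 without justification, then uses this assumption to conclude m > 0, which is circular. The counterexample m = -4 shows the claim is false.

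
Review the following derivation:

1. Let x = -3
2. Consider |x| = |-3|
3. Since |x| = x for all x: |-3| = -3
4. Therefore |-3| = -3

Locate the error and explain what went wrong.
Step 3: Since |x| = x for all x: |-3| = -3

Step 3 incorrectly states that |x| = x for all x. The correct definition is |x| = x when x >= 0, and |x| = -x when x < 0. Since -3 < 0, we have |-3| = -(-3) = 3, not -3.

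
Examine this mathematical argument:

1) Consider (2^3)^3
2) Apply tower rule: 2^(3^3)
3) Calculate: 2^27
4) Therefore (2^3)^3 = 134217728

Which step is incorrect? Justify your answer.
Step 2: Apply tower rule: 2^(3^3)

Step 2 incorrectly states that (a^b)^c = a^(b^c). The correct rule is (a^b)^c = a^(b×c). The actual value is (2^3)^3 = 2^9 = 512, not 2^27 = 134217728.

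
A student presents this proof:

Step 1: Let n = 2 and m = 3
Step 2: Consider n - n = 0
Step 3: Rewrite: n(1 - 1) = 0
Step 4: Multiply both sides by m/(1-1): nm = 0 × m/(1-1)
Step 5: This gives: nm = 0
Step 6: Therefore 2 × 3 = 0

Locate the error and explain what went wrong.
Step 4: Multiply both sides by m/(1-1): nm = 0 × m/(1-1)

Step 4 multiplies both sides by m/(1-1). However, 1-1 = 0, so this is multiplication by m/0, which is undefined. We cannot multiply by an undefined expression.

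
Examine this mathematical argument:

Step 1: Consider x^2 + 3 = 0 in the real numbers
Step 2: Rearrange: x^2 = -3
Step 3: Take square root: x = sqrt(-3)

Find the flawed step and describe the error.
Step 3: Take square root: x = sqrt(-3)

Step 3 takes the square root of -3, which is negative. In the real number system, the square root of a negative number is undefined. The equation x^2 + 3 = 0 has no real solutions. Square roots of negative numbers only exist in the complex numbers.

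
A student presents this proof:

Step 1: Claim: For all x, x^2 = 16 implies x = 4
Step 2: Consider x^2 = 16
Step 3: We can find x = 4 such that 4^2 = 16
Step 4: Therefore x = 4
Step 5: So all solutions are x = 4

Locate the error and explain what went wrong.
Step 4: Therefore x = 4

Step 4 incorrectly concludes that x = 4 is the only solution. The proof shows that x = 4 is A solution (existence), but does not show it is the ONLY solution (uniqueness). In fact, x = -4 is also a solution since (-4)^2 = 16. Finding one solution doesn't prove there are no others.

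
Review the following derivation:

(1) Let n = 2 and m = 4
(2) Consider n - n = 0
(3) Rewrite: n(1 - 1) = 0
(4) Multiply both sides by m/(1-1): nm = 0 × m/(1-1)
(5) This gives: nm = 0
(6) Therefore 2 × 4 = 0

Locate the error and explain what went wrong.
Step 4: Multiply both sides by m/(1-1): nm = 0 × m/(1-1)

Step 4 multiplies both sides by m/(1-1). However, 1-1 = 0, so this is multiplication by m/0, which is undefined. We cannot multiply by an undefined expression.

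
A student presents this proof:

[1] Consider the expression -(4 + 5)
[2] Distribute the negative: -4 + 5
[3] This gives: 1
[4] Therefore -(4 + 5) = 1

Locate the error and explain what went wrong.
Step 2: Distribute the negative: -4 + 5

Step 2 incorrectly distributes the negative sign. The correct distribution is -(4 + 5) = -4 - 5 = -9. The negative must be applied to both terms, not just the first. The error treats -(4 + 5) as -4 + 5, which equals 1 instead of -9.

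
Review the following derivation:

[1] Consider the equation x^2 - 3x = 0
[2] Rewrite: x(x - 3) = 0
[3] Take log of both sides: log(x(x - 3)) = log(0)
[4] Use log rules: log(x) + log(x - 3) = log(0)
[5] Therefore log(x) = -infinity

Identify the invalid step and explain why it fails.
Step 3: Take log of both sides: log(x(x - 3)) = log(0)

Step 3 takes the logarithm of both sides, resulting in log(0) on the right side. The logarithm is only defined for positive numbers; log(0) is undefined (approaches negative infinity). This operation is invalid.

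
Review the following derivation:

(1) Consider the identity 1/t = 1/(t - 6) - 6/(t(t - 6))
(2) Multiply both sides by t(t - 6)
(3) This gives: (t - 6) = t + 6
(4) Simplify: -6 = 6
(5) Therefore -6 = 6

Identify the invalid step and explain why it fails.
Step 3: This gives: (t - 6) = t + 6

Step 3 makes a sign error when clearing denominators. Multiplying -6/(t(t - 6)) by t(t - 6) gives -6, not +6. The correct result is (t - 6) = t - 6, which is trivially true, not (t - 6) = t + 6. (Step 1 is a valid identity: 1/(t - 6) - 6/(t(t - 6)) = (t - 6)/(t(t - 6)) = 1/t.)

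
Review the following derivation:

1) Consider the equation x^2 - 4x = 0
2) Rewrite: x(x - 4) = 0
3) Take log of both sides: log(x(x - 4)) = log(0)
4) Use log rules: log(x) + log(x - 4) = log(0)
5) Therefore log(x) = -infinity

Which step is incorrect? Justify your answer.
Step 3: Take log of both sides: log(x(x - 4)) = log(0)

Step 3 takes the logarithm of both sides, resulting in log(0) on the right side. The logarithm is only defined for positive numbers; log(0) is undefined (approaches negative infinity). This operation is invalid.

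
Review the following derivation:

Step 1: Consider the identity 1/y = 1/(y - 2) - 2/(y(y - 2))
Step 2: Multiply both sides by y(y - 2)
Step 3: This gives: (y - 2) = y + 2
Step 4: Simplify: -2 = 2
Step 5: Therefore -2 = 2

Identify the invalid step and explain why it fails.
Step 3: This gives: (y - 2) = y + 2

Step 3 makes a sign error when clearing denominators. Multiplying -2/(y(y - 2)) by y(y - 2) gives -2, not +2. The correct result is (y - 2) = y - 2, which is trivially true, not (y - 2) = y + 2. (Step 1 is a valid identity: 1/(y - 2) - 2/(y(y - 2)) = (y - 2)/(y(y - 2)) = 1/y.)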